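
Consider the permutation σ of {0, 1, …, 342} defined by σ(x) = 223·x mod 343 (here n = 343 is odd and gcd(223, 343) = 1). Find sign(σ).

Orbit of 50 under x↦223x: [50, 174, 43, 328, 85, 90, 176]… (length divides ord_343(223)).
π_223 has 10 disjoint cycles with lengths [98, 98, 98, 14, 14, 14, 2, 2, 2, 1] on {0,…,342}.
10 cycles on 343: each ℓ→(−1)^(ℓ−1), product (−1)^333 = -1.

-1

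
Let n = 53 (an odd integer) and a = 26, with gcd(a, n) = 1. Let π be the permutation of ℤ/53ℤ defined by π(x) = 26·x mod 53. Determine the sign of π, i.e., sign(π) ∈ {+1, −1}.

Orbit of 6 under x↦26x: [6, 50, 28, 39, 7, 23, 15]… (length divides ord_53(26)).
Decompose π into cycles: lengths [52, 1] (2 cycles, including the fixed point 0).
Σ(ℓ_i−1) = 53−2 = 51; sign = (−1)^51 = -1.

-1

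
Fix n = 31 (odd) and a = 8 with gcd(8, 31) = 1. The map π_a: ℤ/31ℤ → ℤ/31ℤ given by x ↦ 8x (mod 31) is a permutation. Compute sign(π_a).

+1

Start at x=1: 1 → 8 → 2 → 16 → 4 → 1 (one orbit).
Decompose π into cycles: lengths [5, 5, 5, 5, 5, 5, 1] (7 cycles, including the fixed point 0).
Σ(ℓ_i−1) = 31−7 = 24; sign = (−1)^24 = +1.
Zolotarev: (8|31) = +1, matching the cycle-count sign.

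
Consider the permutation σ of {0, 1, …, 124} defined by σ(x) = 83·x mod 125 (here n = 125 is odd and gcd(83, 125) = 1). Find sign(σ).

Trace 64: π^k(64) = [64, 62, 21, 118, 44, 27, 116] for k=0..6.
Cycle type of π: 100 + 20 + 4 + 1; total 4 cycles.
4 cycles on 125: each ℓ→(−1)^(ℓ−1), product (−1)^121 = -1.

-1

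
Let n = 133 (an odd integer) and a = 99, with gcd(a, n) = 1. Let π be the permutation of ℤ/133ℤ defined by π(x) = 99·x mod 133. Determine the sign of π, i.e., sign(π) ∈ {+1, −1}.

+1

Orbit of 85 under x↦99x: [85, 36, 106, 120, 43, 1, 99]… (length divides ord_133(99)).
21 cycles of lengths [9, 9, 9, 9, 9, 9, 9, 9, 9, 9, 9, 9, 9, 9, 1, 1, 1, 1, 1, 1, 1].
n − c = 133 − 21 = 112; sign = (−1)^112 = +1.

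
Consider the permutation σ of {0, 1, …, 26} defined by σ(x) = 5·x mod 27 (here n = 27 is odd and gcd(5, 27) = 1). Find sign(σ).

-1

Orbit of 13 under x↦5x: [13, 11, 1, 5, 25, 17, 4]… (length divides ord_27(5)).
The orbit structure of x ↦ 5x mod 27: 4 orbits of sizes [18, 6, 2, 1].
Σ(ℓ_i−1) = 27−4 = 23; sign = (−1)^23 = -1.
Via Zolotarev, sign(π_{5}) = (5|27) = -1.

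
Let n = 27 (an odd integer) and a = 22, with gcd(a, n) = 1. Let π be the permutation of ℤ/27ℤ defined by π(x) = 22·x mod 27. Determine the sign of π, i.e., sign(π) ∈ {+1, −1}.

+1

Start at x=22: 22 → 25 → 10 → 4 → 7 → 19 → 13 → … (one orbit).
The orbit structure of x ↦ 22x mod 27: 7 orbits of sizes [9, 9, 3, 3, 1, 1, 1].
Σ(ℓ_i−1) = 27−7 = 20; sign = (−1)^20 = +1.
Via Zolotarev, sign(π_{22}) = (22|27) = +1.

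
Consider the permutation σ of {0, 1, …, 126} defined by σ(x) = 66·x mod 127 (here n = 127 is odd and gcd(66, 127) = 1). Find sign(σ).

-1

Orbit of 40 under x↦66x: [40, 100, 123, 117, 102, 1, 66]… (length divides ord_127(66)).
The orbit structure of x ↦ 66x mod 127: 4 orbits of sizes [42, 42, 42, 1].
127 − 4 = 123 transpositions; sign(π) = (−1)^123 = -1.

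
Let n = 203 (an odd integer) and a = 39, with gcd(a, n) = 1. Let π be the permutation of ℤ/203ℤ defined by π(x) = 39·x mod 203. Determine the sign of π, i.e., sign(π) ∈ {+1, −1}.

Trace 165: π^k(165) = [165, 142, 57, 193, 16, 15, 179] for k=0..6.
Decompose π into cycles: lengths [84, 84, 28, 3, 3, 1] (6 cycles, including the fixed point 0).
6 cycles on 203: each ℓ→(−1)^(ℓ−1), product (−1)^197 = -1.

-1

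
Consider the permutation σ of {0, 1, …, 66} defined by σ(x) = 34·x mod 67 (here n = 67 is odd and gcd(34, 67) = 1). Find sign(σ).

Trace 27: π^k(27) = [27, 47, 57, 62, 31, 49, 58] for k=0..6.
π_34 has 2 disjoint cycles with lengths [66, 1] on {0,…,66}.
sign(π) = (−1)^{n − #cycles} = (−1)^{67−2} = (−1)^65 = -1.

-1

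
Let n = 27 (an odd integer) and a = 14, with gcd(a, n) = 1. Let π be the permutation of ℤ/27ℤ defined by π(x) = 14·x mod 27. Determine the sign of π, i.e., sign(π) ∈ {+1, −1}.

Start at x=2: 2 → 1 → 14 → 7 → 17 → 22 → 11 → … (one orbit).
Decompose π into cycles: lengths [18, 6, 2, 1] (4 cycles, including the fixed point 0).
Σ(ℓ_i−1) = 27−4 = 23; sign = (−1)^23 = -1.

-1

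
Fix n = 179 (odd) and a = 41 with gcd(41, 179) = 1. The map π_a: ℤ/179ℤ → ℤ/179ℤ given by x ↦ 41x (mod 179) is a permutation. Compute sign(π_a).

Start at x=53: 53 → 25 → 130 → 139 → 150 → 64 → 118 → … (one orbit).
π_41 has 2 disjoint cycles with lengths [178, 1] on {0,…,178}.
2 cycles on 179: each ℓ→(−1)^(ℓ−1), product (−1)^177 = -1.
Zolotarev: (41|179) = -1, matching the cycle-count sign.

-1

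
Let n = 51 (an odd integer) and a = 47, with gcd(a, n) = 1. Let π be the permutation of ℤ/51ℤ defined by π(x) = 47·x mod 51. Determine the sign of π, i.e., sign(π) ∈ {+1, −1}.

Orbit of 38 under x↦47x: [38, 1, 47, 16]… (length divides ord_51(47)).
The orbit structure of x ↦ 47x mod 51: 14 orbits of sizes [4, 4, 4, 4, 4, 4, 4, 4, 4, 4, 4, 4, 2, 1].
n − c = 51 − 14 = 37; sign = (−1)^37 = -1.

-1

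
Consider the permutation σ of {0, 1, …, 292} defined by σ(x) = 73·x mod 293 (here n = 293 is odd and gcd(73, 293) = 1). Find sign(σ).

Orbit of 235 under x↦73x: [235, 161, 33, 65, 57, 59, 205]… (length divides ord_293(73)).
Cycle lengths of π_73 on ℤ/293ℤ: [73, 73, 73, 73, 1]; 5 cycles in total.
With 5 cycles on 293 points, sign = (−1)^{293−5} = +1.
Check: (73/293) = +1 by Zolotarev.

+1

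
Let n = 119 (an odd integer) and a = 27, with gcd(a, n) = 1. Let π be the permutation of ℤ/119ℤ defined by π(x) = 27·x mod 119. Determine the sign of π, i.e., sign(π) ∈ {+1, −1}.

Orbit of 90 under x↦27x: [90, 50, 41, 36, 20, 64, 62]… (length divides ord_119(27)).
The orbit structure of x ↦ 27x mod 119: 11 orbits of sizes [16, 16, 16, 16, 16, 16, 16, 2, 2, 2, 1].
n − c = 119 − 11 = 108; sign = (−1)^108 = +1.
Zolotarev: (27|119) = +1, matching the cycle-count sign.

+1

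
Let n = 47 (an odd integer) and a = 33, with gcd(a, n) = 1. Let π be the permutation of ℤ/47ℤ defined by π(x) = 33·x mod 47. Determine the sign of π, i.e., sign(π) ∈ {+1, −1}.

-1

Orbit of 42 under x↦33x: [42, 23, 7, 43, 9, 15, 25]… (length divides ord_47(33)).
The orbit structure of x ↦ 33x mod 47: 2 orbits of sizes [46, 1].
n − c = 47 − 2 = 45; sign = (−1)^45 = -1.
The Jacobi symbol (33|47) = -1 (Zolotarev) agrees.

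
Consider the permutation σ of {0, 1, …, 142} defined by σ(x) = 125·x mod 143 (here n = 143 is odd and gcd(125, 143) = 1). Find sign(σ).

Trace 86: π^k(86) = [86, 25, 122, 92, 60, 64, 135] for k=0..6.
The orbit structure of x ↦ 125x mod 143: 12 orbits of sizes [20, 20, 20, 20, 20, 20, 5, 5, 4, 4, 4, 1].
sign(π) = (−1)^{n − #cycles} = (−1)^{143−12} = (−1)^131 = -1.
The Jacobi symbol (125|143) = -1 (Zolotarev) agrees.

-1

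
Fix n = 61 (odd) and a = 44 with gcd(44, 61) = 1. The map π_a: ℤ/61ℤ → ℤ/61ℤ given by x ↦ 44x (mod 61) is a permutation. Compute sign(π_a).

Trace 39: π^k(39) = [39, 8, 47, 55, 41, 35, 15] for k=0..6.
π_44 has 2 disjoint cycles with lengths [60, 1] on {0,…,60}.
With 2 cycles on 61 points, sign = (−1)^{61−2} = -1.

-1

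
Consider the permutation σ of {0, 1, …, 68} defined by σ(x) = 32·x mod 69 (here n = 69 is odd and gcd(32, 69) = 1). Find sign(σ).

Start at x=59: 59 → 25 → 41 → 1 → 32 → 58 → 62 → … (one orbit).
6 cycles of lengths [22, 22, 11, 11, 2, 1].
With 6 cycles on 69 points, sign = (−1)^{69−6} = -1.

-1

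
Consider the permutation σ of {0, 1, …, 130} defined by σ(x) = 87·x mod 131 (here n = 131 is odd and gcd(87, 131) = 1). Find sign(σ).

Trace 65: π^k(65) = [65, 22, 80, 17, 38, 31, 77] for k=0..6.
2 cycles of lengths [130, 1].
131 − 2 = 129 transpositions; sign(π) = (−1)^129 = -1.

-1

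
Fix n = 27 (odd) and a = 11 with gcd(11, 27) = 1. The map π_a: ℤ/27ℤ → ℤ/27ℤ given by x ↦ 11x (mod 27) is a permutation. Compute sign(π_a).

Orbit of 16 under x↦11x: [16, 14, 19, 20, 4, 17, 25]… (length divides ord_27(11)).
The orbit structure of x ↦ 11x mod 27: 4 orbits of sizes [18, 6, 2, 1].
27 − 4 = 23 transpositions; sign(π) = (−1)^23 = -1.
The Jacobi symbol (11|27) = -1 (Zolotarev) agrees.

-1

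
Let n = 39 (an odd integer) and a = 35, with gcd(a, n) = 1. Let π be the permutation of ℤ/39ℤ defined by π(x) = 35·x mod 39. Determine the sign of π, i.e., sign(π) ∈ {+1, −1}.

-1

Start at x=35: 35 → 16 → 14 → 22 → 29 → 1 → 35 (one orbit).
The orbit structure of x ↦ 35x mod 39: 10 orbits of sizes [6, 6, 6, 6, 3, 3, 3, 3, 2, 1].
39 − 10 = 29 transpositions; sign(π) = (−1)^29 = -1.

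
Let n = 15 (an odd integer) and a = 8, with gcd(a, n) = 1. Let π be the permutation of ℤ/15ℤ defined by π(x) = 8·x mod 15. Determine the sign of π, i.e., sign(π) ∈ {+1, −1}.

+1

Orbit of 8 under x↦8x: [8, 4, 2, 1]… (length divides ord_15(8)).
The orbit structure of x ↦ 8x mod 15: 5 orbits of sizes [4, 4, 4, 2, 1].
With 5 cycles on 15 points, sign = (−1)^{15−5} = +1.
The Jacobi symbol (8|15) = +1 (Zolotarev) agrees.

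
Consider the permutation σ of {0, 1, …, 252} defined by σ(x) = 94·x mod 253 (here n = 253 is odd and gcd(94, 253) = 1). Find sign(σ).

-1

Trace 25: π^k(25) = [25, 73, 31, 131, 170, 41, 59] for k=0..6.
The orbit structure of x ↦ 94x mod 253: 6 orbits of sizes [110, 110, 11, 11, 10, 1].
6 cycles on 253: each ℓ→(−1)^(ℓ−1), product (−1)^247 = -1.
Via Zolotarev, sign(π_{94}) = (94|253) = -1.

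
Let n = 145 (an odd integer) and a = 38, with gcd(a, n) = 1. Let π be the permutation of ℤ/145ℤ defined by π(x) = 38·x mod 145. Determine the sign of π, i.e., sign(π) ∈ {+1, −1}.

-1

Trace 1: π^k(1) = [1, 38, 139, 62, 36, 63, 74] for k=0..6.
Decompose π into cycles: lengths [28, 28, 28, 28, 14, 14, 4, 1] (8 cycles, including the fixed point 0).
With 8 cycles on 145 points, sign = (−1)^{145−8} = -1.
Check: (38/145) = -1 by Zolotarev.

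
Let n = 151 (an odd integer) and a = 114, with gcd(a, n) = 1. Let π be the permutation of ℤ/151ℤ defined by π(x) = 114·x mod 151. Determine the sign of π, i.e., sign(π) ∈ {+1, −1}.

Orbit of 40 under x↦114x: [40, 30, 98, 149, 74, 131, 136]… (length divides ord_151(114)).
Cycle lengths of π_114 on ℤ/151ℤ: [150, 1]; 2 cycles in total.
n − c = 151 − 2 = 149; sign = (−1)^149 = -1.
Check: (114/151) = -1 by Zolotarev.

-1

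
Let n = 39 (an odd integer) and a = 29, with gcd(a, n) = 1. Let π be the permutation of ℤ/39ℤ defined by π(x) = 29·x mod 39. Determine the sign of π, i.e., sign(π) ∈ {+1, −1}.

Start at x=14: 14 → 16 → 35 → 1 → 29 → 22 → 14 (one orbit).
Cycle lengths of π_29 on ℤ/39ℤ: [6, 6, 6, 6, 3, 3, 3, 3, 2, 1]; 10 cycles in total.
n − c = 39 − 10 = 29; sign = (−1)^29 = -1.

-1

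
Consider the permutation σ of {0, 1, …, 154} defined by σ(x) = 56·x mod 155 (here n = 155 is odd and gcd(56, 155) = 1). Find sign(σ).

+1

Trace 36: π^k(36) = [36, 1, 56] for k=0..2.
The orbit structure of x ↦ 56x mod 155: 55 orbits of sizes [3, 3, 3, 3, 3, 3, 3, 3, 3, 3, 3, 3, 3, 3, 3, 3, 3, 3, 3, 3, 3, 3, 3, 3, 3, 3, 3, 3, 3, 3, 3, 3, 3, 3, 3, 3, 3, 3, 3, 3, 3, 3, 3, 3, 3, 3, 3, 3, 3, 3, 1, 1, 1, 1, 1].
Σ(ℓ_i−1) = 155−55 = 100; sign = (−1)^100 = +1.
Check: (56/155) = +1 by Zolotarev.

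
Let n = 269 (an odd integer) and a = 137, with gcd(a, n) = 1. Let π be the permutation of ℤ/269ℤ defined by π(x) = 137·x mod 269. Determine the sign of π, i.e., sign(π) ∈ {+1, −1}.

-1

Trace 52: π^k(52) = [52, 130, 56, 140, 81, 68, 170] for k=0..6.
Decompose π into cycles: lengths [268, 1] (2 cycles, including the fixed point 0).
With 2 cycles on 269 points, sign = (−1)^{269−2} = -1.
Via Zolotarev, sign(π_{137}) = (137|269) = -1.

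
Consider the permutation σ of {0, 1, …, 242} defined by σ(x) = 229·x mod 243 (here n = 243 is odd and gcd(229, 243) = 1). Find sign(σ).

+1

Trace 136: π^k(136) = [136, 40, 169, 64, 76, 151, 73] for k=0..6.
π_229 has 11 disjoint cycles with lengths [81, 81, 27, 27, 9, 9, 3, 3, 1, 1, 1] on {0,…,242}.
n − c = 243 − 11 = 232; sign = (−1)^232 = +1.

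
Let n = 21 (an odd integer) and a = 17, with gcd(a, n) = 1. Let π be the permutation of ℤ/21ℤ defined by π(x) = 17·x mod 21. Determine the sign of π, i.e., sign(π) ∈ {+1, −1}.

Trace 20: π^k(20) = [20, 4, 5, 1, 17, 16] for k=0..5.
Decompose π into cycles: lengths [6, 6, 6, 2, 1] (5 cycles, including the fixed point 0).
sign(π) = (−1)^{n − #cycles} = (−1)^{21−5} = (−1)^16 = +1.
The Jacobi symbol (17|21) = +1 (Zolotarev) agrees.

+1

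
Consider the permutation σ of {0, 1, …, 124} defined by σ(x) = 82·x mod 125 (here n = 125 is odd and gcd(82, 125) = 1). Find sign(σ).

Start at x=74: 74 → 68 → 76 → 107 → 24 → 93 → 1 → … (one orbit).
Decompose π into cycles: lengths [20, 20, 20, 20, 20, 4, 4, 4, 4, 4, 4, 1] (12 cycles, including the fixed point 0).
With 12 cycles on 125 points, sign = (−1)^{125−12} = -1.
(82|125)_J = -1 (Zolotarev's lemma cross-check).

-1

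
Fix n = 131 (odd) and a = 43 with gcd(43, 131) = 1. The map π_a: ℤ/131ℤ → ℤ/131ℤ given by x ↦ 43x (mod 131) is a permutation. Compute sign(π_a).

Start at x=16: 16 → 33 → 109 → 102 → 63 → 89 → 28 → … (one orbit).
π_43 has 3 disjoint cycles with lengths [65, 65, 1] on {0,…,130}.
Σ(ℓ_i−1) = 131−3 = 128; sign = (−1)^128 = +1.

+1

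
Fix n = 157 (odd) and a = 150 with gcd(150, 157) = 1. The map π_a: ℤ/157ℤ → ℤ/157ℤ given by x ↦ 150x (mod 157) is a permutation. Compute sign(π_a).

Start at x=92: 92 → 141 → 112 → 1 → 150 → 49 → 128 → … (one orbit).
Cycle lengths of π_150 on ℤ/157ℤ: [52, 52, 52, 1]; 4 cycles in total.
Σ(ℓ_i−1) = 157−4 = 153; sign = (−1)^153 = -1.
Zolotarev: (150|157) = -1, matching the cycle-count sign.

-1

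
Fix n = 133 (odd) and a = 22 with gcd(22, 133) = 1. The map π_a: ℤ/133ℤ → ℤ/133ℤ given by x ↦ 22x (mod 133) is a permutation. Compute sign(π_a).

-1

Trace 106: π^k(106) = [106, 71, 99, 50, 36, 127, 1] for k=0..6.
Decompose π into cycles: lengths [18, 18, 18, 18, 18, 18, 18, 1, 1, 1, 1, 1, 1, 1] (14 cycles, including the fixed point 0).
sign(π) = (−1)^{n − #cycles} = (−1)^{133−14} = (−1)^119 = -1.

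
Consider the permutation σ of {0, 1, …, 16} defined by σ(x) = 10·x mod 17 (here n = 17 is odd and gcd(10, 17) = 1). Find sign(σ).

-1

Start at x=16: 16 → 7 → 2 → 3 → 13 → 11 → 8 → … (one orbit).
The orbit structure of x ↦ 10x mod 17: 2 orbits of sizes [16, 1].
2 cycles on 17: each ℓ→(−1)^(ℓ−1), product (−1)^15 = -1.
The Jacobi symbol (10|17) = -1 (Zolotarev) agrees.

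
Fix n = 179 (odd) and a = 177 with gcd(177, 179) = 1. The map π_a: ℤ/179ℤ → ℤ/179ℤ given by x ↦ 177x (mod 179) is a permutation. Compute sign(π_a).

+1

Trace 15: π^k(15) = [15, 149, 60, 59, 61, 57, 65] for k=0..6.
Cycle lengths of π_177 on ℤ/179ℤ: [89, 89, 1]; 3 cycles in total.
Σ(ℓ_i−1) = 179−3 = 176; sign = (−1)^176 = +1.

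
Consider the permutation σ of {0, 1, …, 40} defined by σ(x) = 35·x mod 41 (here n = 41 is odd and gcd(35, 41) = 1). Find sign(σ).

-1

Orbit of 18 under x↦35x: [18, 15, 33, 7, 40, 6, 5]… (length divides ord_41(35)).
π_35 has 2 disjoint cycles with lengths [40, 1] on {0,…,40}.
sign(π) = (−1)^{n − #cycles} = (−1)^{41−2} = (−1)^39 = -1.
Via Zolotarev, sign(π_{35}) = (35|41) = -1.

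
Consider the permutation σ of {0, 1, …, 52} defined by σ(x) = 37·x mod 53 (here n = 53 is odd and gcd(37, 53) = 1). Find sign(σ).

+1

Trace 36: π^k(36) = [36, 7, 47, 43, 1, 37, 44] for k=0..6.
Cycle type of π: 26×2 + 1; total 3 cycles.
3 cycles on 53: each ℓ→(−1)^(ℓ−1), product (−1)^50 = +1.
Check: (37/53) = +1 by Zolotarev.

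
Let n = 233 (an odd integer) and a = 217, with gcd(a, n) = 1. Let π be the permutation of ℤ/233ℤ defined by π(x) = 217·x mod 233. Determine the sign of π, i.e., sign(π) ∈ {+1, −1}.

Orbit of 128 under x↦217x: [128, 49, 148, 195, 142, 58, 4]… (length divides ord_233(217)).
Cycle lengths of π_217 on ℤ/233ℤ: [58, 58, 58, 58, 1]; 5 cycles in total.
Σ(ℓ_i−1) = 233−5 = 228; sign = (−1)^228 = +1.

+1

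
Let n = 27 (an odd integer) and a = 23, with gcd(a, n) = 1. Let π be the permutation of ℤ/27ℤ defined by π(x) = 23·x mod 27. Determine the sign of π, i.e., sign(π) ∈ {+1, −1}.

Orbit of 1 under x↦23x: [1, 23, 16, 17, 13, 2, 19]… (length divides ord_27(23)).
Cycle type of π: 18 + 6 + 2 + 1; total 4 cycles.
Σ(ℓ_i−1) = 27−4 = 23; sign = (−1)^23 = -1.
(23|27)_J = -1 (Zolotarev's lemma cross-check).

-1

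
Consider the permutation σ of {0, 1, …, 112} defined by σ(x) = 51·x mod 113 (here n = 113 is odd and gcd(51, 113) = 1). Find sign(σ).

Start at x=56: 56 → 31 → 112 → 62 → 111 → 11 → 109 → … (one orbit).
The orbit structure of x ↦ 51x mod 113: 3 orbits of sizes [56, 56, 1].
With 3 cycles on 113 points, sign = (−1)^{113−3} = +1.
Zolotarev: (51|113) = +1, matching the cycle-count sign.

+1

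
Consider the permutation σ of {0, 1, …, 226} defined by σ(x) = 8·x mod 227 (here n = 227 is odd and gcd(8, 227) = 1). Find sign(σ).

-1

Orbit of 58 under x↦8x: [58, 10, 80, 186, 126, 100, 119]… (length divides ord_227(8)).
π_8 has 2 disjoint cycles with lengths [226, 1] on {0,…,226}.
227 − 2 = 225 transpositions; sign(π) = (−1)^225 = -1.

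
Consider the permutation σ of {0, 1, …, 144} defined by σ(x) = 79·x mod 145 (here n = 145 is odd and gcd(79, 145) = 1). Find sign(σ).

-1

Trace 134: π^k(134) = [134, 1, 79, 6, 39, 36, 89] for k=0..6.
Decompose π into cycles: lengths [28, 28, 28, 28, 28, 2, 2, 1] (8 cycles, including the fixed point 0).
Σ(ℓ_i−1) = 145−8 = 137; sign = (−1)^137 = -1.
The Jacobi symbol (79|145) = -1 (Zolotarev) agrees.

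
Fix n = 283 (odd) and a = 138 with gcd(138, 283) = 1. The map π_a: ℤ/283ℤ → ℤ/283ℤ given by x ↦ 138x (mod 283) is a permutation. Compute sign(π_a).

Trace 280: π^k(280) = [280, 152, 34, 164, 275, 28, 185] for k=0..6.
π_138 has 3 disjoint cycles with lengths [141, 141, 1] on {0,…,282}.
3 cycles on 283: each ℓ→(−1)^(ℓ−1), product (−1)^280 = +1.
Check: (138/283) = +1 by Zolotarev.

+1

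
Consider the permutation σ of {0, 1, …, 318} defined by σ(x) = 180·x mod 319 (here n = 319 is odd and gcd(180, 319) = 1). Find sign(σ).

Start at x=23: 23 → 312 → 16 → 9 → 25 → 34 → 59 → … (one orbit).
Cycle type of π: 70×4 + 14×2 + 5×2 + 1; total 9 cycles.
Σ(ℓ_i−1) = 319−9 = 310; sign = (−1)^310 = +1.
Via Zolotarev, sign(π_{180}) = (180|319) = +1.

+1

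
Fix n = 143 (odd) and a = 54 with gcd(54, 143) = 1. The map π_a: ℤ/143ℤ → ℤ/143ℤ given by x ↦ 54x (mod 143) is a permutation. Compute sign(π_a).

+1

Trace 54: π^k(54) = [54, 56, 21, 133, 32, 12, 76] for k=0..6.
Decompose π into cycles: lengths [12, 12, 12, 12, 12, 12, 12, 12, 12, 12, 12, 2, 2, 2, 2, 2, 1] (17 cycles, including the fixed point 0).
sign(π) = (−1)^{n − #cycles} = (−1)^{143−17} = (−1)^126 = +1.
Via Zolotarev, sign(π_{54}) = (54|143) = +1.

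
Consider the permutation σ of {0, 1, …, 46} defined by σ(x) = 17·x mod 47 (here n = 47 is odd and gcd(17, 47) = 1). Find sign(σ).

+1

Trace 34: π^k(34) = [34, 14, 3, 4, 21, 28, 6] for k=0..6.
π_17 has 3 disjoint cycles with lengths [23, 23, 1] on {0,…,46}.
47 − 3 = 44 transpositions; sign(π) = (−1)^44 = +1.
Via Zolotarev, sign(π_{17}) = (17|47) = +1.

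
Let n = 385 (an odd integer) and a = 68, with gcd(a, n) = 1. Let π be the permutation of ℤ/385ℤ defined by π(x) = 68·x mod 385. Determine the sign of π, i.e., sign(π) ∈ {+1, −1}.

-1

Orbit of 114 under x↦68x: [114, 52, 71, 208, 284, 62, 366]… (length divides ord_385(68)).
Cycle lengths of π_68 on ℤ/385ℤ: [60, 60, 60, 60, 30, 30, 20, 20, 12, 12, 10, 6, 4, 1]; 14 cycles in total.
385 − 14 = 371 transpositions; sign(π) = (−1)^371 = -1.
Check: (68/385) = -1 by Zolotarev.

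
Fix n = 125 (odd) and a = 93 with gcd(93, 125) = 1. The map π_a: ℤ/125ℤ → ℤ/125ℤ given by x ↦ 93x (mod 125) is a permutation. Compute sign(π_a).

Trace 1: π^k(1) = [1, 93, 24, 107, 76, 68, 74] for k=0..6.
Cycle type of π: 20×5 + 4×6 + 1; total 12 cycles.
n − c = 125 − 12 = 113; sign = (−1)^113 = -1.
Zolotarev: (93|125) = -1, matching the cycle-count sign.

-1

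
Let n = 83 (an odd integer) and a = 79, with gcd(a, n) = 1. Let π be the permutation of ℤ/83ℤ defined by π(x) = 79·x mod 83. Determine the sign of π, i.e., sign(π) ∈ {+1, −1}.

-1

Start at x=28: 28 → 54 → 33 → 34 → 30 → 46 → 65 → … (one orbit).
Cycle type of π: 82 + 1; total 2 cycles.
Σ(ℓ_i−1) = 83−2 = 81; sign = (−1)^81 = -1.
Zolotarev: (79|83) = -1, matching the cycle-count sign.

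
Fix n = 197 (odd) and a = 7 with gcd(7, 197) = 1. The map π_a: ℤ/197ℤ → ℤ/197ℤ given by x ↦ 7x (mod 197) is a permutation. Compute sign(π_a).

+1

Start at x=116: 116 → 24 → 168 → 191 → 155 → 100 → 109 → … (one orbit).
3 cycles of lengths [98, 98, 1].
197 − 3 = 194 transpositions; sign(π) = (−1)^194 = +1.
The Jacobi symbol (7|197) = +1 (Zolotarev) agrees.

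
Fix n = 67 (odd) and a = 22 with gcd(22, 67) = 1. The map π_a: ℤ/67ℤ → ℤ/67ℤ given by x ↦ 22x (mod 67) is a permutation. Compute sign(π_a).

Orbit of 59 under x↦22x: [59, 25, 14, 40, 9, 64, 1]… (length divides ord_67(22)).
Cycle type of π: 11×6 + 1; total 7 cycles.
With 7 cycles on 67 points, sign = (−1)^{67−7} = +1.
The Jacobi symbol (22|67) = +1 (Zolotarev) agrees.

+1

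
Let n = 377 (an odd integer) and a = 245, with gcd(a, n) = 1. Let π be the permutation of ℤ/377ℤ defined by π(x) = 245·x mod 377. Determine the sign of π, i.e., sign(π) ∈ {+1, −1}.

Orbit of 28 under x↦245x: [28, 74, 34, 36, 149, 313, 154]… (length divides ord_377(245)).
Cycle lengths of π_245 on ℤ/377ℤ: [84, 84, 84, 84, 14, 14, 12, 1]; 8 cycles in total.
8 cycles on 377: each ℓ→(−1)^(ℓ−1), product (−1)^369 = -1.
(245|377)_J = -1 (Zolotarev's lemma cross-check).

-1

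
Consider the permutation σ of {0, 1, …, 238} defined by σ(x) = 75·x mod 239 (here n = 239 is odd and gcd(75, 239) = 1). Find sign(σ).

+1

Trace 187: π^k(187) = [187, 163, 36, 71, 67, 6, 211] for k=0..6.
Decompose π into cycles: lengths [17, 17, 17, 17, 17, 17, 17, 17, 17, 17, 17, 17, 17, 17, 1] (15 cycles, including the fixed point 0).
Σ(ℓ_i−1) = 239−15 = 224; sign = (−1)^224 = +1.
The Jacobi symbol (75|239) = +1 (Zolotarev) agrees.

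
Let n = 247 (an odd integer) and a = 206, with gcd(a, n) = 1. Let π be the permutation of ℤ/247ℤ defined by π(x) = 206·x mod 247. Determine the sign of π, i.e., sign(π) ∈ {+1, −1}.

-1

Trace 64: π^k(64) = [64, 93, 139, 229, 244, 123, 144] for k=0..6.
Cycle lengths of π_206 on ℤ/247ℤ: [36, 36, 36, 36, 36, 36, 12, 9, 9, 1]; 10 cycles in total.
sign(π) = (−1)^{n − #cycles} = (−1)^{247−10} = (−1)^237 = -1.
Zolotarev: (206|247) = -1, matching the cycle-count sign.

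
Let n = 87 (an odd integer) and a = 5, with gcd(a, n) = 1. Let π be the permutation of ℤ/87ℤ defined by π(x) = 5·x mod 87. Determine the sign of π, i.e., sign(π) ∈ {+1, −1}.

-1

Orbit of 80 under x↦5x: [80, 52, 86, 82, 62, 49, 71]… (length divides ord_87(5)).
Cycle type of π: 14×6 + 2 + 1; total 8 cycles.
n − c = 87 − 8 = 79; sign = (−1)^79 = -1.
The Jacobi symbol (5|87) = -1 (Zolotarev) agrees.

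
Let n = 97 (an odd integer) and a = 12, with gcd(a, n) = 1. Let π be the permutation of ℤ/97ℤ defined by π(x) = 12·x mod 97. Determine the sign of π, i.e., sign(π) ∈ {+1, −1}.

+1

Orbit of 27 under x↦12x: [27, 33, 8, 96, 85, 50, 18]… (length divides ord_97(12)).
7 cycles of lengths [16, 16, 16, 16, 16, 16, 1].
sign(π) = (−1)^{n − #cycles} = (−1)^{97−7} = (−1)^90 = +1.
The Jacobi symbol (12|97) = +1 (Zolotarev) agrees.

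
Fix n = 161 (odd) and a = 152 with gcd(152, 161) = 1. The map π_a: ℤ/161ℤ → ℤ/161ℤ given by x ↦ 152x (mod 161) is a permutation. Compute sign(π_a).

+1

Orbit of 61 under x↦152x: [61, 95, 111, 128, 136, 64, 68]… (length divides ord_161(152)).
The orbit structure of x ↦ 152x mod 161: 5 orbits of sizes [66, 66, 22, 6, 1].
With 5 cycles on 161 points, sign = (−1)^{161−5} = +1.
Via Zolotarev, sign(π_{152}) = (152|161) = +1.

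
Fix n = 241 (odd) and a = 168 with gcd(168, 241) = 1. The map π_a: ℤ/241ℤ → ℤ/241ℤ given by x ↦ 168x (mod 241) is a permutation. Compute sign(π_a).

Trace 211: π^k(211) = [211, 21, 154, 85, 61, 126, 201] for k=0..6.
4 cycles of lengths [80, 80, 80, 1].
Σ(ℓ_i−1) = 241−4 = 237; sign = (−1)^237 = -1.
Via Zolotarev, sign(π_{168}) = (168|241) = -1.

-1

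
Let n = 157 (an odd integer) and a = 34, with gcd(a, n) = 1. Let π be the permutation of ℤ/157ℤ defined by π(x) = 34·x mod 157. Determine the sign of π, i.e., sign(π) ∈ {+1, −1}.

-1

Start at x=102: 102 → 14 → 5 → 13 → 128 → 113 → 74 → … (one orbit).
2 cycles of lengths [156, 1].
157 − 2 = 155 transpositions; sign(π) = (−1)^155 = -1.
Check: (34/157) = -1 by Zolotarev.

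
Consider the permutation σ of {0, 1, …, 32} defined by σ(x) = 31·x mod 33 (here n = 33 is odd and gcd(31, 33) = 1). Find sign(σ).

+1

Trace 1: π^k(1) = [1, 31, 4, 25, 16] for k=0..4.
9 cycles of lengths [5, 5, 5, 5, 5, 5, 1, 1, 1].
33 − 9 = 24 transpositions; sign(π) = (−1)^24 = +1.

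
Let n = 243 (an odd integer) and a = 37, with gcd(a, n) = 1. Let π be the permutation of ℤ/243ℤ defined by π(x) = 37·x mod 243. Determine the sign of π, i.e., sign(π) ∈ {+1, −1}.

Orbit of 64 under x↦37x: [64, 181, 136, 172, 46, 1, 37]… (length divides ord_243(37)).
The orbit structure of x ↦ 37x mod 243: 27 orbits of sizes [27, 27, 27, 27, 27, 27, 9, 9, 9, 9, 9, 9, 3, 3, 3, 3, 3, 3, 1, 1, 1, 1, 1, 1, 1, 1, 1].
sign(π) = (−1)^{n − #cycles} = (−1)^{243−27} = (−1)^216 = +1.

+1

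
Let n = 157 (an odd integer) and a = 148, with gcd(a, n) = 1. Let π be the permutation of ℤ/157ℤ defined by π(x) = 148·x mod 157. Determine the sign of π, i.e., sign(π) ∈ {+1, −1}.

Start at x=153: 153 → 36 → 147 → 90 → 132 → 68 → 16 → … (one orbit).
Decompose π into cycles: lengths [78, 78, 1] (3 cycles, including the fixed point 0).
Σ(ℓ_i−1) = 157−3 = 154; sign = (−1)^154 = +1.

+1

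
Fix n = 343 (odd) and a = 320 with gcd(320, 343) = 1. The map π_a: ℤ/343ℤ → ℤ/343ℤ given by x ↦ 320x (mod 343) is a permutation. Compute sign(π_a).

-1

Orbit of 272 under x↦320x: [272, 261, 171, 183, 250, 81, 195]… (length divides ord_343(320)).
Cycle type of π: 294 + 42 + 6 + 1; total 4 cycles.
Σ(ℓ_i−1) = 343−4 = 339; sign = (−1)^339 = -1.
Zolotarev: (320|343) = -1, matching the cycle-count sign.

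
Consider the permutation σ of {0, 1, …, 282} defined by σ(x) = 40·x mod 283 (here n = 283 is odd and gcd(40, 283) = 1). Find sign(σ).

+1

Start at x=253: 253 → 215 → 110 → 155 → 257 → 92 → 1 → … (one orbit).
3 cycles of lengths [141, 141, 1].
sign(π) = (−1)^{n − #cycles} = (−1)^{283−3} = (−1)^280 = +1.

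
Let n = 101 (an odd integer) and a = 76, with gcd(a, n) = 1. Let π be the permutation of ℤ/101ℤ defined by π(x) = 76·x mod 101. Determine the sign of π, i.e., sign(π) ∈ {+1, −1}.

+1

Start at x=43: 43 → 36 → 9 → 78 → 70 → 68 → 17 → … (one orbit).
π_76 has 3 disjoint cycles with lengths [50, 50, 1] on {0,…,100}.
With 3 cycles on 101 points, sign = (−1)^{101−3} = +1.
(76|101)_J = +1 (Zolotarev's lemma cross-check).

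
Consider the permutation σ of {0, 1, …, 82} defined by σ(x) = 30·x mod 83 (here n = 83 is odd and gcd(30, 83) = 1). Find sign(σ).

Trace 10: π^k(10) = [10, 51, 36, 1, 30, 70, 25] for k=0..6.
Decompose π into cycles: lengths [41, 41, 1] (3 cycles, including the fixed point 0).
3 cycles on 83: each ℓ→(−1)^(ℓ−1), product (−1)^80 = +1.

+1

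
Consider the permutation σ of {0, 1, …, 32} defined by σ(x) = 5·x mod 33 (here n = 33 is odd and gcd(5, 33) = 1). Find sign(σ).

-1

Start at x=4: 4 → 20 → 1 → 5 → 25 → 26 → 31 → … (one orbit).
Cycle lengths of π_5 on ℤ/33ℤ: [10, 10, 5, 5, 2, 1]; 6 cycles in total.
n − c = 33 − 6 = 27; sign = (−1)^27 = -1.
Zolotarev: (5|33) = -1, matching the cycle-count sign.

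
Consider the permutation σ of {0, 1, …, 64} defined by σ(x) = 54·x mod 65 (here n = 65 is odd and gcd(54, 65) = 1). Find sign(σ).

Trace 24: π^k(24) = [24, 61, 44, 36, 59, 1, 54] for k=0..6.
π_54 has 8 disjoint cycles with lengths [12, 12, 12, 12, 12, 2, 2, 1] on {0,…,64}.
65 − 8 = 57 transpositions; sign(π) = (−1)^57 = -1.
Check: (54/65) = -1 by Zolotarev.

-1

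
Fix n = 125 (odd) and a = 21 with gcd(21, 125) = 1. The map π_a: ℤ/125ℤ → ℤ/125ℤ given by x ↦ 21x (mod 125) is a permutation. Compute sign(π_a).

Orbit of 96 under x↦21x: [96, 16, 86, 56, 51, 71, 116]… (length divides ord_125(21)).
Decompose π into cycles: lengths [25, 25, 25, 25, 5, 5, 5, 5, 1, 1, 1, 1, 1] (13 cycles, including the fixed point 0).
sign(π) = (−1)^{n − #cycles} = (−1)^{125−13} = (−1)^112 = +1.

+1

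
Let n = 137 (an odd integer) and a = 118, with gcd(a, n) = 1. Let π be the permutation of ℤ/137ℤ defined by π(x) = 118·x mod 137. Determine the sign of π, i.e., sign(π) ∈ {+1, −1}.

Orbit of 4 under x↦118x: [4, 61, 74, 101, 136, 19, 50]… (length divides ord_137(118)).
3 cycles of lengths [68, 68, 1].
sign(π) = (−1)^{n − #cycles} = (−1)^{137−3} = (−1)^134 = +1.
Via Zolotarev, sign(π_{118}) = (118|137) = +1.

+1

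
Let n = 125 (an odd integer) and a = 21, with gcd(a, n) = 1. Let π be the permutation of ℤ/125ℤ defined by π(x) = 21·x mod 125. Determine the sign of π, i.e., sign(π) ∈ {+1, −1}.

+1

Start at x=111: 111 → 81 → 76 → 96 → 16 → 86 → 56 → … (one orbit).
13 cycles of lengths [25, 25, 25, 25, 5, 5, 5, 5, 1, 1, 1, 1, 1].
n − c = 125 − 13 = 112; sign = (−1)^112 = +1.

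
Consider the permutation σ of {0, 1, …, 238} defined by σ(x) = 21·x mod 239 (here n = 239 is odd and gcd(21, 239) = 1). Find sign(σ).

-1

Orbit of 6 under x↦21x: [6, 126, 17, 118, 88, 175, 90]… (length divides ord_239(21)).
π_21 has 2 disjoint cycles with lengths [238, 1] on {0,…,238}.
Σ(ℓ_i−1) = 239−2 = 237; sign = (−1)^237 = -1.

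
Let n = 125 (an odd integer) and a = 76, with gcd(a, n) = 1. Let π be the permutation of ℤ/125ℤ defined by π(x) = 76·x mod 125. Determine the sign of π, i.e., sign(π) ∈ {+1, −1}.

Orbit of 51 under x↦76x: [51, 1, 76, 26, 101]… (length divides ord_125(76)).
Decompose π into cycles: lengths [5, 5, 5, 5, 5, 5, 5, 5, 5, 5, 5, 5, 5, 5, 5, 5, 5, 5, 5, 5, 1, 1, 1, 1, 1, 1, 1, 1, 1, 1, 1, 1, 1, 1, 1, 1, 1, 1, 1, 1, 1, 1, 1, 1, 1] (45 cycles, including the fixed point 0).
sign(π) = (−1)^{n − #cycles} = (−1)^{125−45} = (−1)^80 = +1.
The Jacobi symbol (76|125) = +1 (Zolotarev) agrees.

+1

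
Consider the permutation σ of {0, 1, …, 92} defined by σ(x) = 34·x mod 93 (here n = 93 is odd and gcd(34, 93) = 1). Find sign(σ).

-1

Start at x=22: 22 → 4 → 43 → 67 → 46 → 76 → 73 → … (one orbit).
The orbit structure of x ↦ 34x mod 93: 6 orbits of sizes [30, 30, 30, 1, 1, 1].
sign(π) = (−1)^{n − #cycles} = (−1)^{93−6} = (−1)^87 = -1.
The Jacobi symbol (34|93) = -1 (Zolotarev) agrees.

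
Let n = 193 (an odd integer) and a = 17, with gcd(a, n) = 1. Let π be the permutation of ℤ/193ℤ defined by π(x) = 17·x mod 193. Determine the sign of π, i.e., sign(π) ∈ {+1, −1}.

-1

Trace 130: π^k(130) = [130, 87, 128, 53, 129, 70, 32] for k=0..6.
Decompose π into cycles: lengths [192, 1] (2 cycles, including the fixed point 0).
n − c = 193 − 2 = 191; sign = (−1)^191 = -1.
Zolotarev: (17|193) = -1, matching the cycle-count sign.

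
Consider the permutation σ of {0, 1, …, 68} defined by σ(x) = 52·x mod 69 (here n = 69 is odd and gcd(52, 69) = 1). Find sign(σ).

Start at x=64: 64 → 16 → 4 → 1 → 52 → 13 → 55 → … (one orbit).
Cycle lengths of π_52 on ℤ/69ℤ: [11, 11, 11, 11, 11, 11, 1, 1, 1]; 9 cycles in total.
Σ(ℓ_i−1) = 69−9 = 60; sign = (−1)^60 = +1.
Zolotarev: (52|69) = +1, matching the cycle-count sign.

+1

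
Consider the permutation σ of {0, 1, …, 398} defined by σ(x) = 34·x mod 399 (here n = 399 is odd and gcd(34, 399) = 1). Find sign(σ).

Start at x=232: 232 → 307 → 64 → 181 → 169 → 160 → 253 → … (one orbit).
Cycle lengths of π_34 on ℤ/399ℤ: [18, 18, 18, 18, 18, 18, 18, 18, 18, 18, 18, 18, 18, 18, 18, 18, 18, 18, 18, 18, 18, 2, 2, 2, 2, 2, 2, 2, 2, 2, 1, 1, 1]; 33 cycles in total.
sign(π) = (−1)^{n − #cycles} = (−1)^{399−33} = (−1)^366 = +1.

+1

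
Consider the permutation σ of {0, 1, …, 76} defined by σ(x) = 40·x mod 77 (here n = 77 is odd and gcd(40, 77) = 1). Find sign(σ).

Start at x=6: 6 → 9 → 52 → 1 → 40 → 60 → 13 → … (one orbit).
π_40 has 5 disjoint cycles with lengths [30, 30, 10, 6, 1] on {0,…,76}.
n − c = 77 − 5 = 72; sign = (−1)^72 = +1.
The Jacobi symbol (40|77) = +1 (Zolotarev) agrees.

+1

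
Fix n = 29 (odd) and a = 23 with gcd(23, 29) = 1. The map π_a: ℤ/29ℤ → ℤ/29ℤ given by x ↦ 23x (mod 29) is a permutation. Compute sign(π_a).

Start at x=24: 24 → 1 → 23 → 7 → 16 → 20 → 25 → 24 (one orbit).
Cycle type of π: 7×4 + 1; total 5 cycles.
5 cycles on 29: each ℓ→(−1)^(ℓ−1), product (−1)^24 = +1.
Zolotarev: (23|29) = +1, matching the cycle-count sign.

+1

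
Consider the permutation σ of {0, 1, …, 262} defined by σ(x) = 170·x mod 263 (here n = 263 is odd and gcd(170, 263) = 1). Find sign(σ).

-1

Orbit of 5 under x↦170x: [5, 61, 113, 11, 29, 196, 182]… (length divides ord_263(170)).
The orbit structure of x ↦ 170x mod 263: 2 orbits of sizes [262, 1].
2 cycles on 263: each ℓ→(−1)^(ℓ−1), product (−1)^261 = -1.
Via Zolotarev, sign(π_{170}) = (170|263) = -1.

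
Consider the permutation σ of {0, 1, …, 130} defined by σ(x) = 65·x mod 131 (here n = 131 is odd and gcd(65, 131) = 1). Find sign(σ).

+1

Orbit of 45 under x↦65x: [45, 43, 44, 109, 11, 60, 101]… (length divides ord_131(65)).
Decompose π into cycles: lengths [65, 65, 1] (3 cycles, including the fixed point 0).
131 − 3 = 128 transpositions; sign(π) = (−1)^128 = +1.
Via Zolotarev, sign(π_{65}) = (65|131) = +1.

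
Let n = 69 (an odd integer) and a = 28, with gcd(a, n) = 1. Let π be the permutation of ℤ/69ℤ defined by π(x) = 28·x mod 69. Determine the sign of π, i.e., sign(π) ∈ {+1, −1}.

Start at x=28: 28 → 25 → 10 → 4 → 43 → 31 → 40 → … (one orbit).
Cycle type of π: 22×3 + 1×3; total 6 cycles.
With 6 cycles on 69 points, sign = (−1)^{69−6} = -1.
The Jacobi symbol (28|69) = -1 (Zolotarev) agrees.

-1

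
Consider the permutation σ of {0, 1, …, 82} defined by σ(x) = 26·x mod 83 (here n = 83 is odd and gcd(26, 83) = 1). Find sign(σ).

+1

Trace 51: π^k(51) = [51, 81, 31, 59, 40, 44, 65] for k=0..6.
3 cycles of lengths [41, 41, 1].
With 3 cycles on 83 points, sign = (−1)^{83−3} = +1.
The Jacobi symbol (26|83) = +1 (Zolotarev) agrees.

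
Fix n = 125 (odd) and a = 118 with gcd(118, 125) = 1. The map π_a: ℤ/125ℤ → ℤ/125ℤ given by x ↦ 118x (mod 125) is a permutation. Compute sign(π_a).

-1

Orbit of 76 under x↦118x: [76, 93, 99, 57, 101, 43, 74]… (length divides ord_125(118)).
Cycle type of π: 20×5 + 4×6 + 1; total 12 cycles.
Σ(ℓ_i−1) = 125−12 = 113; sign = (−1)^113 = -1.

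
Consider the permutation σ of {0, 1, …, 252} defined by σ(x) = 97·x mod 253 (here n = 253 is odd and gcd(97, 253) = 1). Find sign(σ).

-1

Orbit of 100 under x↦97x: [100, 86, 246, 80, 170, 45, 64]… (length divides ord_253(97)).
The orbit structure of x ↦ 97x mod 253: 6 orbits of sizes [110, 110, 22, 5, 5, 1].
253 − 6 = 247 transpositions; sign(π) = (−1)^247 = -1.
The Jacobi symbol (97|253) = -1 (Zolotarev) agrees.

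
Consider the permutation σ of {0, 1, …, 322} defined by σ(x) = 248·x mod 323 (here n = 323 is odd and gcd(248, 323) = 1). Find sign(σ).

Start at x=1: 1 → 248 → 134 → 286 → 191 → 210 → 77 → … (one orbit).
38 cycles of lengths [16, 16, 16, 16, 16, 16, 16, 16, 16, 16, 16, 16, 16, 16, 16, 16, 16, 16, 16, 1, 1, 1, 1, 1, 1, 1, 1, 1, 1, 1, 1, 1, 1, 1, 1, 1, 1, 1].
Σ(ℓ_i−1) = 323−38 = 285; sign = (−1)^285 = -1.
(248|323)_J = -1 (Zolotarev's lemma cross-check).

-1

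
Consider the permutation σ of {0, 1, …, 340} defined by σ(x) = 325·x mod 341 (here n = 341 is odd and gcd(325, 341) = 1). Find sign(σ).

+1

Start at x=256: 256 → 337 → 64 → 340 → 16 → 85 → 4 → … (one orbit).
35 cycles of lengths [10, 10, 10, 10, 10, 10, 10, 10, 10, 10, 10, 10, 10, 10, 10, 10, 10, 10, 10, 10, 10, 10, 10, 10, 10, 10, 10, 10, 10, 10, 10, 10, 10, 10, 1].
n − c = 341 − 35 = 306; sign = (−1)^306 = +1.
Via Zolotarev, sign(π_{325}) = (325|341) = +1.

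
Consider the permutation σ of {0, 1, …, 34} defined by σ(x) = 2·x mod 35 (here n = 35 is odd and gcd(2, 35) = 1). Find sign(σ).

-1

Start at x=9: 9 → 18 → 1 → 2 → 4 → 8 → 16 → … (one orbit).
Cycle lengths of π_2 on ℤ/35ℤ: [12, 12, 4, 3, 3, 1]; 6 cycles in total.
Σ(ℓ_i−1) = 35−6 = 29; sign = (−1)^29 = -1.
(2|35)_J = -1 (Zolotarev's lemma cross-check).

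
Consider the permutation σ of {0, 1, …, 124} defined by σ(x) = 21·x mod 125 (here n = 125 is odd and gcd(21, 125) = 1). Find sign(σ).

Start at x=46: 46 → 91 → 36 → 6 → 1 → 21 → 66 → … (one orbit).
π_21 has 13 disjoint cycles with lengths [25, 25, 25, 25, 5, 5, 5, 5, 1, 1, 1, 1, 1] on {0,…,124}.
sign(π) = (−1)^{n − #cycles} = (−1)^{125−13} = (−1)^112 = +1.

+1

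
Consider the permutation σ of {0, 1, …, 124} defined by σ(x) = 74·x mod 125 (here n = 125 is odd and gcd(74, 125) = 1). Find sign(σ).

+1

Trace 1: π^k(1) = [1, 74, 101, 99, 76, 124, 51] for k=0..6.
Decompose π into cycles: lengths [10, 10, 10, 10, 10, 10, 10, 10, 10, 10, 2, 2, 2, 2, 2, 2, 2, 2, 2, 2, 2, 2, 1] (23 cycles, including the fixed point 0).
sign(π) = (−1)^{n − #cycles} = (−1)^{125−23} = (−1)^102 = +1.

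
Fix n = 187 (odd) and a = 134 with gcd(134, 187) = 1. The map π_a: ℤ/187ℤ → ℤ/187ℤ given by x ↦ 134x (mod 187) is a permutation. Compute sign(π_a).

Start at x=157: 157 → 94 → 67 → 2 → 81 → 8 → 137 → … (one orbit).
Cycle type of π: 40×4 + 10 + 8×2 + 1; total 8 cycles.
8 cycles on 187: each ℓ→(−1)^(ℓ−1), product (−1)^179 = -1.
Via Zolotarev, sign(π_{134}) = (134|187) = -1.

-1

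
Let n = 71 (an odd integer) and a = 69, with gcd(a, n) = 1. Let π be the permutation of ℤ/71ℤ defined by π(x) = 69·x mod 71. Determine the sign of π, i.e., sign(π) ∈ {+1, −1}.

Trace 69: π^k(69) = [69, 4, 63, 16, 39, 64, 14] for k=0..6.
Cycle lengths of π_69 on ℤ/71ℤ: [70, 1]; 2 cycles in total.
n − c = 71 − 2 = 69; sign = (−1)^69 = -1.

-1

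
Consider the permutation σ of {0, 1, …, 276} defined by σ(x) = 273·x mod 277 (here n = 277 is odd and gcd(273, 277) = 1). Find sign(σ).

+1

Start at x=30: 30 → 157 → 203 → 19 → 201 → 27 → 169 → … (one orbit).
Cycle lengths of π_273 on ℤ/277ℤ: [23, 23, 23, 23, 23, 23, 23, 23, 23, 23, 23, 23, 1]; 13 cycles in total.
13 cycles on 277: each ℓ→(−1)^(ℓ−1), product (−1)^264 = +1.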